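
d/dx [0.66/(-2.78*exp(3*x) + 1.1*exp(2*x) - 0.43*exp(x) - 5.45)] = (5.5044*exp(2*x) - 1.452*exp(x) + 0.2838)*exp(x)/(2.78*exp(3*x) - 1.1*exp(2*x) + 0.43*exp(x) + 5.45)^2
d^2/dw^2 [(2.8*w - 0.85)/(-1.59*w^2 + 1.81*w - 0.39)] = (-(2.8*w - 0.85)*(3.18*w - 1.81)*(6.36*w - 3.62) + (26.712*w - 12.839)*(1.59*w^2 - 1.81*w + 0.39))/(1.59*w^2 - 1.81*w + 0.39)^3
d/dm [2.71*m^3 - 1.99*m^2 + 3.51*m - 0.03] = 8.13*m^2 - 3.98*m + 3.51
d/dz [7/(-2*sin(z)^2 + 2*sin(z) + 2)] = 7*(2*sin(z) - 1)*cos(z)/(2*(sin(z) + cos(z)^2)^2)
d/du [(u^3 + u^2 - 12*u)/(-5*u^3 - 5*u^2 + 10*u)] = 2*(-2*u - 1)/(u^4 + 2*u^3 - 3*u^2 - 4*u + 4)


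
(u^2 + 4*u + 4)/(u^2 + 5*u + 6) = (u + 2)/(u + 3)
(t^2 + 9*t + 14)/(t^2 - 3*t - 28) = (t^2 + 9*t + 14)/(t^2 - 3*t - 28)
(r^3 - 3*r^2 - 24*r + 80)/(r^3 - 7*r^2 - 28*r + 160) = (r - 4)/(r - 8)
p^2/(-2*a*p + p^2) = p/(-2*a + p)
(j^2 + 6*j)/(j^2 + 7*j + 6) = j/(j + 1)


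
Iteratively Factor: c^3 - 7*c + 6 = (c + 3)*(c^2 - 3*c + 2) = (c - 2)*(c + 3)*(c - 1)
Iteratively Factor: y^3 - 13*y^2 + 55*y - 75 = (y - 3)*(y^2 - 10*y + 25) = (y - 5)*(y - 3)*(y - 5)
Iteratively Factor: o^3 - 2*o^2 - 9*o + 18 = (o - 3)*(o^2 + o - 6) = (o - 3)*(o + 3)*(o - 2)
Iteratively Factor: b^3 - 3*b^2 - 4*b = (b - 4)*(b^2 + b) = b*(b - 4)*(b + 1)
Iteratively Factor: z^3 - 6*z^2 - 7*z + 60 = (z + 3)*(z^2 - 9*z + 20) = (z - 5)*(z + 3)*(z - 4)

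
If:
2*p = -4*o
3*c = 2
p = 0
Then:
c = 2/3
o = 0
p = 0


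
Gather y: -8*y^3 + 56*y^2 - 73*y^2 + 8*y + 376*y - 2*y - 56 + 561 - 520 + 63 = -8*y^3 - 17*y^2 + 382*y + 48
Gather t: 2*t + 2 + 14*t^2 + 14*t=14*t^2 + 16*t + 2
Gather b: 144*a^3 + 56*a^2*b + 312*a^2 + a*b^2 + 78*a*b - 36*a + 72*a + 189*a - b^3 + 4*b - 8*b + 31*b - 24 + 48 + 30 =144*a^3 + 312*a^2 + a*b^2 + 225*a - b^3 + b*(56*a^2 + 78*a + 27) + 54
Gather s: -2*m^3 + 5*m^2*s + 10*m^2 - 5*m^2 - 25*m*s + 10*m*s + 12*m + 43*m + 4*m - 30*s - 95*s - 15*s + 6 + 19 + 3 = -2*m^3 + 5*m^2 + 59*m + s*(5*m^2 - 15*m - 140) + 28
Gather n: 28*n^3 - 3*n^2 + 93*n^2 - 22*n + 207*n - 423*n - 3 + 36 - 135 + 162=28*n^3 + 90*n^2 - 238*n + 60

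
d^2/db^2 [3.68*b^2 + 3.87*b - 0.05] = 7.36000000000000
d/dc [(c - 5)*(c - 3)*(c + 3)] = 3*c^2 - 10*c - 9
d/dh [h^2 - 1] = 2*h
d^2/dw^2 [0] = 0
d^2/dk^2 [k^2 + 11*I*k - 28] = 2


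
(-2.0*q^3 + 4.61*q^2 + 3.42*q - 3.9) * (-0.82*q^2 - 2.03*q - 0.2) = 1.64*q^5 + 0.279799999999999*q^4 - 11.7627*q^3 - 4.6666*q^2 + 7.233*q + 0.78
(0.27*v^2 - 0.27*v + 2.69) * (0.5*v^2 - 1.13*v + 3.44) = 0.135*v^4 - 0.4401*v^3 + 2.5789*v^2 - 3.9685*v + 9.2536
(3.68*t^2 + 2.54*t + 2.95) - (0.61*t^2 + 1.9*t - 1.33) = 3.07*t^2 + 0.64*t + 4.28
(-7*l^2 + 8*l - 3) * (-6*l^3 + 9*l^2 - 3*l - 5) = 42*l^5 - 111*l^4 + 111*l^3 - 16*l^2 - 31*l + 15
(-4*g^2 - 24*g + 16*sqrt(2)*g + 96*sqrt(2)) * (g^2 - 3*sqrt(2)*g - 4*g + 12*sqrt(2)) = -4*g^4 - 8*g^3 + 28*sqrt(2)*g^3 + 56*sqrt(2)*g^2 - 672*sqrt(2)*g - 192*g + 2304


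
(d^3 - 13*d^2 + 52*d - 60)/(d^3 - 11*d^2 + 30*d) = (d - 2)/d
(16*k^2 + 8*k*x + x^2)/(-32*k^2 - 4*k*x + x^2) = (4*k + x)/(-8*k + x)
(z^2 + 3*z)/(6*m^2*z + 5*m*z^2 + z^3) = (z + 3)/(6*m^2 + 5*m*z + z^2)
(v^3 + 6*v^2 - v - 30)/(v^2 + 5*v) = v + 1 - 6/v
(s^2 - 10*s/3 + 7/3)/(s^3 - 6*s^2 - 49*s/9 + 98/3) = 3*(s - 1)/(3*s^2 - 11*s - 42)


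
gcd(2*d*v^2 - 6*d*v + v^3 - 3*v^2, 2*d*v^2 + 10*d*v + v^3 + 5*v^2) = 2*d*v + v^2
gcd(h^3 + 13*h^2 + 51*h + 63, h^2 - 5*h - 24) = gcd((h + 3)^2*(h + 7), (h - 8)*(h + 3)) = h + 3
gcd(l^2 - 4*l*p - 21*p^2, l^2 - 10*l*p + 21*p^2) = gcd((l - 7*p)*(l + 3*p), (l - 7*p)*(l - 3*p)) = -l + 7*p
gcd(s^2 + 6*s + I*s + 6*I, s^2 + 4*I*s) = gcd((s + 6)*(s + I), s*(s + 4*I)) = 1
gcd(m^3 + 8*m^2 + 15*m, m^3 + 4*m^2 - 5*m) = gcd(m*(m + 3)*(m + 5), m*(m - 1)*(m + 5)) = m^2 + 5*m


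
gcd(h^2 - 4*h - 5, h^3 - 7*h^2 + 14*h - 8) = 1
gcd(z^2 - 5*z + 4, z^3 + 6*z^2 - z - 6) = z - 1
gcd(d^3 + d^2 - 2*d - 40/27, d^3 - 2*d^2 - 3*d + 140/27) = d^2 + d/3 - 20/9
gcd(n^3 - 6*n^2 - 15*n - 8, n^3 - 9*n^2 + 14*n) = 1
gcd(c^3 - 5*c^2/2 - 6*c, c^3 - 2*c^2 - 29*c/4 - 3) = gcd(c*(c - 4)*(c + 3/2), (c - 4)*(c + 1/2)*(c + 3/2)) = c^2 - 5*c/2 - 6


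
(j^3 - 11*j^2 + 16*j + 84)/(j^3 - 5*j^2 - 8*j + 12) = (j - 7)/(j - 1)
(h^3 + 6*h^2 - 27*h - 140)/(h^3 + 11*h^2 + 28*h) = (h - 5)/h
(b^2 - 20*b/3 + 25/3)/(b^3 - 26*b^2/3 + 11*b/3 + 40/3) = (b - 5)/(b^2 - 7*b - 8)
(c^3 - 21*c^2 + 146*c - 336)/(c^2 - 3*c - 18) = (c^2 - 15*c + 56)/(c + 3)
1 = 1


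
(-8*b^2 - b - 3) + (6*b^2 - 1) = -2*b^2 - b - 4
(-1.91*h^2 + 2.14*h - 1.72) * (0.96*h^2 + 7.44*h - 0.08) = -1.8336*h^4 - 12.156*h^3 + 14.4232*h^2 - 12.968*h + 0.1376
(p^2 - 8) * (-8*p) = -8*p^3 + 64*p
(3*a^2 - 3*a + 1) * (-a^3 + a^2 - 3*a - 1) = -3*a^5 + 6*a^4 - 13*a^3 + 7*a^2 - 1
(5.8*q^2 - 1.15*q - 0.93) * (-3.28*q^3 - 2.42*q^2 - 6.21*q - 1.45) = -19.024*q^5 - 10.264*q^4 - 30.1846*q^3 + 0.9821*q^2 + 7.4428*q + 1.3485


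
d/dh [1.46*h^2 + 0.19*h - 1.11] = 2.92*h + 0.19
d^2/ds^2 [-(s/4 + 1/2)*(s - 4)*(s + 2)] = -3*s/2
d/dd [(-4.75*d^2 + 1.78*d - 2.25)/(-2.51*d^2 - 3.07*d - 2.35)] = (19.0503*d^2 + 11.03*d - 11.0905)/(6.3001*d^4 + 15.4114*d^3 + 21.2219*d^2 + 14.429*d + 5.5225)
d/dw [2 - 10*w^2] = -20*w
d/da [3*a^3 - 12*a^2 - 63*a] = 9*a^2 - 24*a - 63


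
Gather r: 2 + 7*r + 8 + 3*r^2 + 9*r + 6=3*r^2 + 16*r + 16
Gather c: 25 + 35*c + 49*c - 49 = 84*c - 24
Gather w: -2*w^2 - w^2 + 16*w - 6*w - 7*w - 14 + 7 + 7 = -3*w^2 + 3*w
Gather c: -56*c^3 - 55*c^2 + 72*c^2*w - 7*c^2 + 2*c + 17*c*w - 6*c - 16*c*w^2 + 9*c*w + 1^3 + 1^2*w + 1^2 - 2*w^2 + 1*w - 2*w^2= -56*c^3 + c^2*(72*w - 62) + c*(-16*w^2 + 26*w - 4) - 4*w^2 + 2*w + 2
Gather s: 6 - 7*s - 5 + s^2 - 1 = s^2 - 7*s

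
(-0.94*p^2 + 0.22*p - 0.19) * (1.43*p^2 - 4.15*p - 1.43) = -1.3442*p^4 + 4.2156*p^3 + 0.1595*p^2 + 0.4739*p + 0.2717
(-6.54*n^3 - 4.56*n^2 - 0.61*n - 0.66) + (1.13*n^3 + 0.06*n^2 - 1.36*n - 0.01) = -5.41*n^3 - 4.5*n^2 - 1.97*n - 0.67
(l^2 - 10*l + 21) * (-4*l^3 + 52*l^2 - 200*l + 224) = -4*l^5 + 92*l^4 - 804*l^3 + 3316*l^2 - 6440*l + 4704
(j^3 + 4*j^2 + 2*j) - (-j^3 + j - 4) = 2*j^3 + 4*j^2 + j + 4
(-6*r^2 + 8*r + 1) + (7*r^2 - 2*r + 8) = r^2 + 6*r + 9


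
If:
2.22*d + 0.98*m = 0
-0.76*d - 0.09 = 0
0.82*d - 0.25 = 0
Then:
No Solution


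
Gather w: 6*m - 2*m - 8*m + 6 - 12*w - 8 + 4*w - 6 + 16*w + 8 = -4*m + 8*w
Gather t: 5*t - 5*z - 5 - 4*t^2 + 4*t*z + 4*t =-4*t^2 + t*(4*z + 9) - 5*z - 5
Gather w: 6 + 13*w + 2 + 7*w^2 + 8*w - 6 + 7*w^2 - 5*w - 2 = 14*w^2 + 16*w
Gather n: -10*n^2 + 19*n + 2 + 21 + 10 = -10*n^2 + 19*n + 33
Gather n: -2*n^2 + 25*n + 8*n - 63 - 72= -2*n^2 + 33*n - 135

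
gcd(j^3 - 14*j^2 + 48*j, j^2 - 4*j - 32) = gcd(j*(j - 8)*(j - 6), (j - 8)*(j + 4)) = j - 8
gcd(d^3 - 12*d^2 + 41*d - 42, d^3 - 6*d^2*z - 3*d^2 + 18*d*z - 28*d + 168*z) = d - 7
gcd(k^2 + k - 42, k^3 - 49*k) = k + 7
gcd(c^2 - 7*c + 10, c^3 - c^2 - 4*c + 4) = c - 2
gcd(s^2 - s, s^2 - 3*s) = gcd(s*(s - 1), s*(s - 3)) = s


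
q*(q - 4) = q^2 - 4*q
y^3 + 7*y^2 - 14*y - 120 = (y - 4)*(y + 5)*(y + 6)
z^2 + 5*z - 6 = (z - 1)*(z + 6)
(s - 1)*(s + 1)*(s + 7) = s^3 + 7*s^2 - s - 7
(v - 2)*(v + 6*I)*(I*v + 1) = I*v^3 - 5*v^2 - 2*I*v^2 + 10*v + 6*I*v - 12*I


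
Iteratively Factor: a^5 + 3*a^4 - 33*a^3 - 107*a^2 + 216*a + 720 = (a - 5)*(a^4 + 8*a^3 + 7*a^2 - 72*a - 144) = (a - 5)*(a + 4)*(a^3 + 4*a^2 - 9*a - 36) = (a - 5)*(a + 4)^2*(a^2 - 9) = (a - 5)*(a - 3)*(a + 4)^2*(a + 3)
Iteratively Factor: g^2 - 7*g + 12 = (g - 4)*(g - 3)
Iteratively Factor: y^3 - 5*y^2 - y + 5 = (y + 1)*(y^2 - 6*y + 5) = (y - 5)*(y + 1)*(y - 1)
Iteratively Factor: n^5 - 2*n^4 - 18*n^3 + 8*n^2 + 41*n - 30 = (n + 2)*(n^4 - 4*n^3 - 10*n^2 + 28*n - 15) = (n + 2)*(n + 3)*(n^3 - 7*n^2 + 11*n - 5) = (n - 1)*(n + 2)*(n + 3)*(n^2 - 6*n + 5) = (n - 1)^2*(n + 2)*(n + 3)*(n - 5)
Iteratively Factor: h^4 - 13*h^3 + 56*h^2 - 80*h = (h - 5)*(h^3 - 8*h^2 + 16*h) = h*(h - 5)*(h^2 - 8*h + 16) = h*(h - 5)*(h - 4)*(h - 4)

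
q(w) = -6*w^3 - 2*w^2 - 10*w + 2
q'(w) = -18*w^2 - 4*w - 10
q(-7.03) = 2058.03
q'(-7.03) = -871.46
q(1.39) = -31.88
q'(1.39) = -50.34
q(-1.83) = 50.37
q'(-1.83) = -62.96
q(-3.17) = 204.73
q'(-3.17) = -178.20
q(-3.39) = 246.67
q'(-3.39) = -203.30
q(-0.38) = 5.84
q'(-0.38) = -11.08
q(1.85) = -61.33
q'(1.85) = -79.00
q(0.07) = 1.29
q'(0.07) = -10.37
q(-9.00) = 4304.00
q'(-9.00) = -1432.00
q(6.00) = -1426.00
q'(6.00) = -682.00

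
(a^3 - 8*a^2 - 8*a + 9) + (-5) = a^3 - 8*a^2 - 8*a + 4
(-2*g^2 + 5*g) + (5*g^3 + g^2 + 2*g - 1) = 5*g^3 - g^2 + 7*g - 1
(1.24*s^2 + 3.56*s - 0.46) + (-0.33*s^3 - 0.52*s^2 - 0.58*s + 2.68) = -0.33*s^3 + 0.72*s^2 + 2.98*s + 2.22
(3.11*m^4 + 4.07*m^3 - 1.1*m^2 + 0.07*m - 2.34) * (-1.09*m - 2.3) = -3.3899*m^5 - 11.5893*m^4 - 8.162*m^3 + 2.4537*m^2 + 2.3896*m + 5.382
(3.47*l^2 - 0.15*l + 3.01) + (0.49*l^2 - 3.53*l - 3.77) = 3.96*l^2 - 3.68*l - 0.76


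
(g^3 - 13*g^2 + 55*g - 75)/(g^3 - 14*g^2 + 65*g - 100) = (g - 3)/(g - 4)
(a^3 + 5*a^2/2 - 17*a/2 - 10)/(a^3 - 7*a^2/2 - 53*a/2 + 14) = (2*a^2 - 3*a - 5)/(2*a^2 - 15*a + 7)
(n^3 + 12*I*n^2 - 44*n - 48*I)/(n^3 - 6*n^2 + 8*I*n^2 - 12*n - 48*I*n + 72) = (n + 4*I)/(n - 6)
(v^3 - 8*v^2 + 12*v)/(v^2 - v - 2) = v*(v - 6)/(v + 1)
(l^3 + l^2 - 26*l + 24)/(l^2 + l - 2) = (l^2 + 2*l - 24)/(l + 2)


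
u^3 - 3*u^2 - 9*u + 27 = (u - 3)^2*(u + 3)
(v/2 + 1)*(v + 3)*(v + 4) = v^3/2 + 9*v^2/2 + 13*v + 12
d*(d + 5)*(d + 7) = d^3 + 12*d^2 + 35*d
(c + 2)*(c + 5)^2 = c^3 + 12*c^2 + 45*c + 50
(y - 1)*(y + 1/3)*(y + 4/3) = y^3 + 2*y^2/3 - 11*y/9 - 4/9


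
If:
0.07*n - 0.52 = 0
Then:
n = 7.43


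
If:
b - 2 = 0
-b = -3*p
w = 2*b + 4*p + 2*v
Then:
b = 2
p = 2/3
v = w/2 - 10/3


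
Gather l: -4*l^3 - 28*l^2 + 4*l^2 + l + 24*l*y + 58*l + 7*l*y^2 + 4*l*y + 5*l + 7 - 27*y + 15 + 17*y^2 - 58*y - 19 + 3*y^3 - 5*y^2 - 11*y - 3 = -4*l^3 - 24*l^2 + l*(7*y^2 + 28*y + 64) + 3*y^3 + 12*y^2 - 96*y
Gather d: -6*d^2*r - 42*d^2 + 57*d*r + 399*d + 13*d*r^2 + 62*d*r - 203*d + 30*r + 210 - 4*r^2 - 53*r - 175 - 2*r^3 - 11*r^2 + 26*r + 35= d^2*(-6*r - 42) + d*(13*r^2 + 119*r + 196) - 2*r^3 - 15*r^2 + 3*r + 70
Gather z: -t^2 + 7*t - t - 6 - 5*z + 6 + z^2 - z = -t^2 + 6*t + z^2 - 6*z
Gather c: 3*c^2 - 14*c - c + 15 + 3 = 3*c^2 - 15*c + 18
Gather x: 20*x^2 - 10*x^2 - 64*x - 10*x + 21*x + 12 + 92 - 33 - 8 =10*x^2 - 53*x + 63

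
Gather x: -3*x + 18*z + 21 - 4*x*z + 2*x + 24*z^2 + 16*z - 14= x*(-4*z - 1) + 24*z^2 + 34*z + 7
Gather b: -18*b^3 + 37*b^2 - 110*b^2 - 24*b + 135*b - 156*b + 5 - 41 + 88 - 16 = -18*b^3 - 73*b^2 - 45*b + 36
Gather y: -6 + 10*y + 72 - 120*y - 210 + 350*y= 240*y - 144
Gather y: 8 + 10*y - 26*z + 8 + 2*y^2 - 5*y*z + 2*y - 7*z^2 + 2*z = 2*y^2 + y*(12 - 5*z) - 7*z^2 - 24*z + 16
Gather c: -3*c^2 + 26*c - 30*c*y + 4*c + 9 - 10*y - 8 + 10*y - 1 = -3*c^2 + c*(30 - 30*y)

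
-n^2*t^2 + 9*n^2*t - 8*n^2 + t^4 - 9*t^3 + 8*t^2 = (-n + t)*(n + t)*(t - 8)*(t - 1)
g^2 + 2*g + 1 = (g + 1)^2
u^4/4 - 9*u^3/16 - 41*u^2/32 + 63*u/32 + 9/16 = (u/4 + 1/2)*(u - 3)*(u - 3/2)*(u + 1/4)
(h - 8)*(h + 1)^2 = h^3 - 6*h^2 - 15*h - 8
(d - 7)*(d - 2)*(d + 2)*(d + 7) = d^4 - 53*d^2 + 196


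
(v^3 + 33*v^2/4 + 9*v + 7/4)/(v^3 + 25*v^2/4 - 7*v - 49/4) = (4*v + 1)/(4*v - 7)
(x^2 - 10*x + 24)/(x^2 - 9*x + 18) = (x - 4)/(x - 3)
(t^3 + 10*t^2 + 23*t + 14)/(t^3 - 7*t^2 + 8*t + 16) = (t^2 + 9*t + 14)/(t^2 - 8*t + 16)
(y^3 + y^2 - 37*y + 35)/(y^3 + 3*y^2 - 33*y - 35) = (y - 1)/(y + 1)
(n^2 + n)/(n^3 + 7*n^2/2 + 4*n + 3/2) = 2*n/(2*n^2 + 5*n + 3)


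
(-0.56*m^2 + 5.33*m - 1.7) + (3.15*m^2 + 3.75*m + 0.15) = 2.59*m^2 + 9.08*m - 1.55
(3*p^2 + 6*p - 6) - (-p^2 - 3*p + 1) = 4*p^2 + 9*p - 7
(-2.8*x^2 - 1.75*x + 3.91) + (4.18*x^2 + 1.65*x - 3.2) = 1.38*x^2 - 0.1*x + 0.71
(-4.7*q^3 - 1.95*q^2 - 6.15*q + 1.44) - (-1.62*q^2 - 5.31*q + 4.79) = -4.7*q^3 - 0.33*q^2 - 0.840000000000001*q - 3.35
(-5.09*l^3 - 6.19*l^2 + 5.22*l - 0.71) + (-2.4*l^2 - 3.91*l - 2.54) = -5.09*l^3 - 8.59*l^2 + 1.31*l - 3.25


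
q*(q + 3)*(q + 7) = q^3 + 10*q^2 + 21*q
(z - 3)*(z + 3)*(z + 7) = z^3 + 7*z^2 - 9*z - 63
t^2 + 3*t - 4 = (t - 1)*(t + 4)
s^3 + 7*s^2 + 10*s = s*(s + 2)*(s + 5)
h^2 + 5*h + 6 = (h + 2)*(h + 3)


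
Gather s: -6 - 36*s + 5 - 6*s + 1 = -42*s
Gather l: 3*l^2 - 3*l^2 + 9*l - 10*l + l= 0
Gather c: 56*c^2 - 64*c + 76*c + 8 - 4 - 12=56*c^2 + 12*c - 8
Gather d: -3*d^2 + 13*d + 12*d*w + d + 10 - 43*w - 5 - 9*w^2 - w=-3*d^2 + d*(12*w + 14) - 9*w^2 - 44*w + 5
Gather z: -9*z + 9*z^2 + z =9*z^2 - 8*z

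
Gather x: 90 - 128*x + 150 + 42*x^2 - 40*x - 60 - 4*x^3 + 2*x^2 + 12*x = -4*x^3 + 44*x^2 - 156*x + 180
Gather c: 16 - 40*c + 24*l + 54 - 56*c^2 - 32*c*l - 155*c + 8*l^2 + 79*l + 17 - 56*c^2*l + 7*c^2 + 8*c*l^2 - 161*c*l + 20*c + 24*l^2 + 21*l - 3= c^2*(-56*l - 49) + c*(8*l^2 - 193*l - 175) + 32*l^2 + 124*l + 84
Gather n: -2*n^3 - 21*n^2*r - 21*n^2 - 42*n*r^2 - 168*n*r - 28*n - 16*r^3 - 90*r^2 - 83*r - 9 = -2*n^3 + n^2*(-21*r - 21) + n*(-42*r^2 - 168*r - 28) - 16*r^3 - 90*r^2 - 83*r - 9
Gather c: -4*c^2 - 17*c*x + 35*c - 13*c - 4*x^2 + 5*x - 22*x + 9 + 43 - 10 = -4*c^2 + c*(22 - 17*x) - 4*x^2 - 17*x + 42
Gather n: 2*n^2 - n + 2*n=2*n^2 + n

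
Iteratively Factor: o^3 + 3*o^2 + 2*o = (o)*(o^2 + 3*o + 2) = o*(o + 2)*(o + 1)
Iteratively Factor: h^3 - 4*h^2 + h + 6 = (h - 3)*(h^2 - h - 2) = (h - 3)*(h - 2)*(h + 1)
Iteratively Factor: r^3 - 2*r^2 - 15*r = (r - 5)*(r^2 + 3*r) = r*(r - 5)*(r + 3)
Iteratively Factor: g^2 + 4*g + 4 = (g + 2)*(g + 2)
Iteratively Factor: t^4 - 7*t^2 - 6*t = (t - 3)*(t^3 + 3*t^2 + 2*t) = (t - 3)*(t + 2)*(t^2 + t) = t*(t - 3)*(t + 2)*(t + 1)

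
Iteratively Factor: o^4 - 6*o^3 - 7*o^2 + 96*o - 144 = (o - 3)*(o^3 - 3*o^2 - 16*o + 48) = (o - 4)*(o - 3)*(o^2 + o - 12) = (o - 4)*(o - 3)*(o + 4)*(o - 3)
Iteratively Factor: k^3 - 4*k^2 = (k)*(k^2 - 4*k) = k*(k - 4)*(k)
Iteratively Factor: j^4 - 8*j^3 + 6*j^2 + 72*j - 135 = (j - 5)*(j^3 - 3*j^2 - 9*j + 27) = (j - 5)*(j - 3)*(j^2 - 9) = (j - 5)*(j - 3)^2*(j + 3)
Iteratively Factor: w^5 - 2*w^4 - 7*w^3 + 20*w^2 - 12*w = (w - 2)*(w^4 - 7*w^2 + 6*w) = (w - 2)^2*(w^3 + 2*w^2 - 3*w) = (w - 2)^2*(w + 3)*(w^2 - w) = w*(w - 2)^2*(w + 3)*(w - 1)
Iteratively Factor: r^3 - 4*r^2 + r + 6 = (r + 1)*(r^2 - 5*r + 6) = (r - 2)*(r + 1)*(r - 3)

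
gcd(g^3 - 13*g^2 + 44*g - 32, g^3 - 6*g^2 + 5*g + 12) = g - 4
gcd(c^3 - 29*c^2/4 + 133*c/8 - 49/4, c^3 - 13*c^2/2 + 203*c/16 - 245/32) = c^2 - 21*c/4 + 49/8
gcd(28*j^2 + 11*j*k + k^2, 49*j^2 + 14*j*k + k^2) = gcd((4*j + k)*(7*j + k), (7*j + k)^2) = 7*j + k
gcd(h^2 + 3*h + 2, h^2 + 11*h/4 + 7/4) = h + 1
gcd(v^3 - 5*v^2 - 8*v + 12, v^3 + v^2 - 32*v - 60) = v^2 - 4*v - 12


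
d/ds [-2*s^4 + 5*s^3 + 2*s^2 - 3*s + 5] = -8*s^3 + 15*s^2 + 4*s - 3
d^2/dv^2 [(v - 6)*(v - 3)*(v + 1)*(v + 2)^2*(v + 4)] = 30*v^4 - 420*v^2 - 324*v + 392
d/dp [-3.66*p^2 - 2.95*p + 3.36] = -7.32*p - 2.95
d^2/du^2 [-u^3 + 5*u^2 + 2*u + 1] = 10 - 6*u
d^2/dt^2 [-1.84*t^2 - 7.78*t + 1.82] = -3.68000000000000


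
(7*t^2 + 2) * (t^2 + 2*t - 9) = 7*t^4 + 14*t^3 - 61*t^2 + 4*t - 18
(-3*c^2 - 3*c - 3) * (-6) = 18*c^2 + 18*c + 18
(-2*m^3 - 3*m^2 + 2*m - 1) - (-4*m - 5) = -2*m^3 - 3*m^2 + 6*m + 4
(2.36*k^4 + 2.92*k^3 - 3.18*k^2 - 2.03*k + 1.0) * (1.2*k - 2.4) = 2.832*k^5 - 2.16*k^4 - 10.824*k^3 + 5.196*k^2 + 6.072*k - 2.4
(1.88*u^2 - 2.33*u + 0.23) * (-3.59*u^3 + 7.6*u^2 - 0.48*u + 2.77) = -6.7492*u^5 + 22.6527*u^4 - 19.4361*u^3 + 8.074*u^2 - 6.5645*u + 0.6371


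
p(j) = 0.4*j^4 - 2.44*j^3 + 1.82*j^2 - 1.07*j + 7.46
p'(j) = 1.6*j^3 - 7.32*j^2 + 3.64*j - 1.07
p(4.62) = -17.01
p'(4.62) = 17.28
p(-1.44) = 21.78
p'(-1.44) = -26.27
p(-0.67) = 9.81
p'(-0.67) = -7.28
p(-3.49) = 196.42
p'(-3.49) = -170.95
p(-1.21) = 16.60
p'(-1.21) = -19.03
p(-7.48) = 2390.63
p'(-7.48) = -1107.47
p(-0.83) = 11.19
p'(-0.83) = -10.05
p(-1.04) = 13.75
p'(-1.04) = -14.57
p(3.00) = -12.85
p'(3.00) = -12.83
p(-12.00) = 12793.10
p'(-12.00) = -3863.63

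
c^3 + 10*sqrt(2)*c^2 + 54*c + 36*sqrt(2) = (c + sqrt(2))*(c + 3*sqrt(2))*(c + 6*sqrt(2))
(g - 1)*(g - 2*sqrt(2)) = g^2 - 2*sqrt(2)*g - g + 2*sqrt(2)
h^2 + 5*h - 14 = (h - 2)*(h + 7)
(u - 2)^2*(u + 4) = u^3 - 12*u + 16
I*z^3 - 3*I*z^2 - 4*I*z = z*(z - 4)*(I*z + I)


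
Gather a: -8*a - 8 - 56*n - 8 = -8*a - 56*n - 16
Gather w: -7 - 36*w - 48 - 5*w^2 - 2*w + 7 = -5*w^2 - 38*w - 48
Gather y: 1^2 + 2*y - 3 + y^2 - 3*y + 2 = y^2 - y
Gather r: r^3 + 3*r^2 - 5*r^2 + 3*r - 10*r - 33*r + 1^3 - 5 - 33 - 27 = r^3 - 2*r^2 - 40*r - 64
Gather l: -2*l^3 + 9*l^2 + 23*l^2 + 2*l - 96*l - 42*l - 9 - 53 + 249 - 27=-2*l^3 + 32*l^2 - 136*l + 160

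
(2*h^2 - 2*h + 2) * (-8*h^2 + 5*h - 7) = -16*h^4 + 26*h^3 - 40*h^2 + 24*h - 14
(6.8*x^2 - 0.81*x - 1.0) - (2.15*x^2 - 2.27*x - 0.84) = 4.65*x^2 + 1.46*x - 0.16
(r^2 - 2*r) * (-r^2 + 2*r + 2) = -r^4 + 4*r^3 - 2*r^2 - 4*r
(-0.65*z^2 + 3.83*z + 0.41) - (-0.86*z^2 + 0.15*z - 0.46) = 0.21*z^2 + 3.68*z + 0.87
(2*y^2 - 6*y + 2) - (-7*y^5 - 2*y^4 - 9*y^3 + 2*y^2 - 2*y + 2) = 7*y^5 + 2*y^4 + 9*y^3 - 4*y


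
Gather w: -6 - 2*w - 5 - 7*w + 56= 45 - 9*w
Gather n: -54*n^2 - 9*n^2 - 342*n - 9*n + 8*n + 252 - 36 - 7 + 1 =-63*n^2 - 343*n + 210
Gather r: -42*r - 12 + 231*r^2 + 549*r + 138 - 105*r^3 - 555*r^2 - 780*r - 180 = -105*r^3 - 324*r^2 - 273*r - 54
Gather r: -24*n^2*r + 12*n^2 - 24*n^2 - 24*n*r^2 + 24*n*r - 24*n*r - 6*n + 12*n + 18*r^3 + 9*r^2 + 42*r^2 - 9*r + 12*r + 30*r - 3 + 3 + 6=-12*n^2 + 6*n + 18*r^3 + r^2*(51 - 24*n) + r*(33 - 24*n^2) + 6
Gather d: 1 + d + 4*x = d + 4*x + 1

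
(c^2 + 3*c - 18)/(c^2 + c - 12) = (c + 6)/(c + 4)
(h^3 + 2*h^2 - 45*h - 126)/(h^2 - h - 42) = h + 3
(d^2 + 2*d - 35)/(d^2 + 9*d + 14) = (d - 5)/(d + 2)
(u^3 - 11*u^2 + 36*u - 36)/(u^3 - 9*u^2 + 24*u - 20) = (u^2 - 9*u + 18)/(u^2 - 7*u + 10)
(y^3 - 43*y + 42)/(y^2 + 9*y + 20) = (y^3 - 43*y + 42)/(y^2 + 9*y + 20)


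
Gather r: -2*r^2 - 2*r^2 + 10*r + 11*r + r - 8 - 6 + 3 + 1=-4*r^2 + 22*r - 10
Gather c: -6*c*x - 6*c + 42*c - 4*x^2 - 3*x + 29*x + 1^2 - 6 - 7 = c*(36 - 6*x) - 4*x^2 + 26*x - 12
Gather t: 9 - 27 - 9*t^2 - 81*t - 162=-9*t^2 - 81*t - 180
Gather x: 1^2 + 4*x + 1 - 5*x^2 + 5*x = -5*x^2 + 9*x + 2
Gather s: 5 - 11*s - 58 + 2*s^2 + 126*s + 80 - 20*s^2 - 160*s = -18*s^2 - 45*s + 27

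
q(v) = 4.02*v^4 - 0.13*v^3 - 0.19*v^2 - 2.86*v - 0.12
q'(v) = 16.08*v^3 - 0.39*v^2 - 0.38*v - 2.86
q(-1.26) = 13.57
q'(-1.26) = -35.17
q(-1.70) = 38.41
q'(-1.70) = -82.34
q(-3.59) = 681.45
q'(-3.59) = -750.52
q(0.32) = -1.02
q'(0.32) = -2.49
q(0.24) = -0.81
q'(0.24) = -2.75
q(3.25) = 432.61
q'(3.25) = 543.78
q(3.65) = 694.09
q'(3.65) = 772.48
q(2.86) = 256.07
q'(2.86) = 369.03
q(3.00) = 311.70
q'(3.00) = 426.65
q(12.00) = 83072.28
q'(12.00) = 27722.66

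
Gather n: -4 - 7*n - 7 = -7*n - 11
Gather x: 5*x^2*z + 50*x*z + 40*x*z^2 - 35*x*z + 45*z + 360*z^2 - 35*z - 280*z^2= 5*x^2*z + x*(40*z^2 + 15*z) + 80*z^2 + 10*z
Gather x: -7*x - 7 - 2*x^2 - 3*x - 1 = -2*x^2 - 10*x - 8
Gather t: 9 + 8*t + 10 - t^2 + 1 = -t^2 + 8*t + 20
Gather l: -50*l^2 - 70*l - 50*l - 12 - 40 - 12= -50*l^2 - 120*l - 64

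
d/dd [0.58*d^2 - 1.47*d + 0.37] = 1.16*d - 1.47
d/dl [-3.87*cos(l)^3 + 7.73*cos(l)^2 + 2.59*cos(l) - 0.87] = (11.61*cos(l)^2 - 15.46*cos(l) - 2.59)*sin(l)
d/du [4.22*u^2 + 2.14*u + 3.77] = 8.44*u + 2.14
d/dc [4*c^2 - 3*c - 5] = 8*c - 3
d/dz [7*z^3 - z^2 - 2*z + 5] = 21*z^2 - 2*z - 2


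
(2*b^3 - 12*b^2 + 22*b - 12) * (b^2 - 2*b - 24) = 2*b^5 - 16*b^4 - 2*b^3 + 232*b^2 - 504*b + 288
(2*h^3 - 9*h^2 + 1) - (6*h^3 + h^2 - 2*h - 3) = -4*h^3 - 10*h^2 + 2*h + 4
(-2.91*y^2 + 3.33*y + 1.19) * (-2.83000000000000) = 8.2353*y^2 - 9.4239*y - 3.3677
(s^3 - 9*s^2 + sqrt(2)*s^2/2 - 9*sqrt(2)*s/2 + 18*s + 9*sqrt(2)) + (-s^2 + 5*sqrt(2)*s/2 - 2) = s^3 - 10*s^2 + sqrt(2)*s^2/2 - 2*sqrt(2)*s + 18*s - 2 + 9*sqrt(2)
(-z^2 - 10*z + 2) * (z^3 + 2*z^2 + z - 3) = -z^5 - 12*z^4 - 19*z^3 - 3*z^2 + 32*z - 6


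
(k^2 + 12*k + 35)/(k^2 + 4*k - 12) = (k^2 + 12*k + 35)/(k^2 + 4*k - 12)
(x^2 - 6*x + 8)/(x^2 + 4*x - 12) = (x - 4)/(x + 6)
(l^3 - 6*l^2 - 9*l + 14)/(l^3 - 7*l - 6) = (l^2 - 8*l + 7)/(l^2 - 2*l - 3)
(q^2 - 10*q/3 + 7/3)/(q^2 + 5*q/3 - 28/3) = (q - 1)/(q + 4)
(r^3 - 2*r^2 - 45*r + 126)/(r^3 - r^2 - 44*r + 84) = (r - 3)/(r - 2)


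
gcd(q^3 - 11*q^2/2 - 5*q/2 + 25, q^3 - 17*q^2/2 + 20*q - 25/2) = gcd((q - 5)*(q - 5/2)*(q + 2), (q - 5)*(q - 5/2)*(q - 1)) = q^2 - 15*q/2 + 25/2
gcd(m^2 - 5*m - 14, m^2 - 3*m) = 1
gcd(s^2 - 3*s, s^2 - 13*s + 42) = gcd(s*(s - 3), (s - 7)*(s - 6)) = 1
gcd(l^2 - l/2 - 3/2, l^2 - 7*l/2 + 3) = l - 3/2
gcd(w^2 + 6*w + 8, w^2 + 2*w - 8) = w + 4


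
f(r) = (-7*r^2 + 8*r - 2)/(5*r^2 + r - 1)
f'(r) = (8 - 14*r)/(5*r^2 + r - 1) + (-10*r - 1)*(-7*r^2 + 8*r - 2)/(5*r^2 + r - 1)^2 = (-47*r^2 + 34*r - 6)/(25*r^4 + 10*r^3 - 9*r^2 - 2*r + 1)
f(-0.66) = -19.94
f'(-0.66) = -182.29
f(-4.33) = -1.90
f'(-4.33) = -0.13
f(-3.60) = -2.02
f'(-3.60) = -0.20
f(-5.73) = -1.76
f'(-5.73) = -0.07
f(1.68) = -0.56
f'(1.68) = -0.37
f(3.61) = -0.95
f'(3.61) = -0.11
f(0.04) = 1.78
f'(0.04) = -5.20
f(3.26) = -0.91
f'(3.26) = -0.13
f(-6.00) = -1.75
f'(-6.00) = -0.06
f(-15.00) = -1.53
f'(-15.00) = -0.00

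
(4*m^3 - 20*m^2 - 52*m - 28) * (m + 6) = 4*m^4 + 4*m^3 - 172*m^2 - 340*m - 168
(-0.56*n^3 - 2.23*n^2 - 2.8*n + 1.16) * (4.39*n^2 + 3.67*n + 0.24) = -2.4584*n^5 - 11.8449*n^4 - 20.6105*n^3 - 5.7188*n^2 + 3.5852*n + 0.2784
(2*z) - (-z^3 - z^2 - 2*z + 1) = z^3 + z^2 + 4*z - 1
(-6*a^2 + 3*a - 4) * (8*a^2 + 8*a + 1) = -48*a^4 - 24*a^3 - 14*a^2 - 29*a - 4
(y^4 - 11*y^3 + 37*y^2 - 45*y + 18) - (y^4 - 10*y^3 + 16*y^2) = -y^3 + 21*y^2 - 45*y + 18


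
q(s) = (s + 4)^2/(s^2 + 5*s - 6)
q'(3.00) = -0.89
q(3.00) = 2.72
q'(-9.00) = 0.03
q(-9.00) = 0.83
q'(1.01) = -35714.27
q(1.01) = 358.06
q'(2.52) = -1.54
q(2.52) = 3.28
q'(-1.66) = -0.47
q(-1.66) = -0.47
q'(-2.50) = -0.24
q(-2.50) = -0.18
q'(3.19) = -0.74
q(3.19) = 2.57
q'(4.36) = -0.31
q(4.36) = 2.01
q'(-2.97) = -0.16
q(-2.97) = -0.09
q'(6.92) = -0.10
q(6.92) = 1.56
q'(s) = (-2*s - 5)*(s + 4)^2/(s^2 + 5*s - 6)^2 + (2*s + 8)/(s^2 + 5*s - 6)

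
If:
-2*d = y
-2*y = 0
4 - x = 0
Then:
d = 0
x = 4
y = 0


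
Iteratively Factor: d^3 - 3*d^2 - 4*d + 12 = (d + 2)*(d^2 - 5*d + 6) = (d - 3)*(d + 2)*(d - 2)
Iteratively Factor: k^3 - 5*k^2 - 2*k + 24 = (k - 4)*(k^2 - k - 6) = (k - 4)*(k - 3)*(k + 2)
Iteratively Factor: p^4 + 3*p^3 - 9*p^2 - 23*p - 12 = (p - 3)*(p^3 + 6*p^2 + 9*p + 4) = (p - 3)*(p + 1)*(p^2 + 5*p + 4) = (p - 3)*(p + 1)*(p + 4)*(p + 1)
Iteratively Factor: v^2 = (v)*(v)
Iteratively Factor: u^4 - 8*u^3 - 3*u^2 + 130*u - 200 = (u - 5)*(u^3 - 3*u^2 - 18*u + 40) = (u - 5)*(u + 4)*(u^2 - 7*u + 10) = (u - 5)^2*(u + 4)*(u - 2)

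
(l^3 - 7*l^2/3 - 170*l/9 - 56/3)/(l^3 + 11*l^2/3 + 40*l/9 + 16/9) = (3*l^2 - 11*l - 42)/(3*l^2 + 7*l + 4)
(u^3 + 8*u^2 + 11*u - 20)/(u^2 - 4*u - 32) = (u^2 + 4*u - 5)/(u - 8)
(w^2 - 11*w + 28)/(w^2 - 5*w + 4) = (w - 7)/(w - 1)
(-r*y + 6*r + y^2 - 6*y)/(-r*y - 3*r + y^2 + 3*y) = (y - 6)/(y + 3)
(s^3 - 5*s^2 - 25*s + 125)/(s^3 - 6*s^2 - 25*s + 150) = (s - 5)/(s - 6)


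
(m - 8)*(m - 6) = m^2 - 14*m + 48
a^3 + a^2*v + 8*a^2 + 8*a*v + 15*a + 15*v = (a + 3)*(a + 5)*(a + v)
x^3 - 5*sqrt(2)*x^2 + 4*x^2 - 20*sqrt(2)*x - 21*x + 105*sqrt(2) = (x - 3)*(x + 7)*(x - 5*sqrt(2))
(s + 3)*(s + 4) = s^2 + 7*s + 12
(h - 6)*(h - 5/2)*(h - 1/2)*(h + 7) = h^4 - 2*h^3 - 175*h^2/4 + 509*h/4 - 105/2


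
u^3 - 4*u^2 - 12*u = u*(u - 6)*(u + 2)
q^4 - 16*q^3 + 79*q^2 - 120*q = q*(q - 8)*(q - 5)*(q - 3)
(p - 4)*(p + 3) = p^2 - p - 12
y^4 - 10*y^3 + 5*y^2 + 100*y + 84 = (y - 7)*(y - 6)*(y + 1)*(y + 2)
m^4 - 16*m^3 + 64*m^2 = m^2*(m - 8)^2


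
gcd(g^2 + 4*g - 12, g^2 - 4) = g - 2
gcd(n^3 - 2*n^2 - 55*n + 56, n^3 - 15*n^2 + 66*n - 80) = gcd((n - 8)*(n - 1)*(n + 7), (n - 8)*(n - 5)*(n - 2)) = n - 8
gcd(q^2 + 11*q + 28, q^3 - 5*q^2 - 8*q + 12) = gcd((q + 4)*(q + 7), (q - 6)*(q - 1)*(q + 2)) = 1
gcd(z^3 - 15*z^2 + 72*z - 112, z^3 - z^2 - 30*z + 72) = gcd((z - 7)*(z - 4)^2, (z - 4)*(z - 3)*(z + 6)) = z - 4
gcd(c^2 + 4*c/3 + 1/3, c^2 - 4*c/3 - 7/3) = c + 1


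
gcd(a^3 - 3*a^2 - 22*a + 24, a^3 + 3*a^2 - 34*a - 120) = a^2 - 2*a - 24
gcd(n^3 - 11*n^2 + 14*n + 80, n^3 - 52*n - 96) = n^2 - 6*n - 16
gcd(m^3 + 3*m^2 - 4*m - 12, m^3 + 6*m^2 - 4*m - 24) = m^2 - 4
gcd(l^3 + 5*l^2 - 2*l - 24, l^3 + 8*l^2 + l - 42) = l^2 + l - 6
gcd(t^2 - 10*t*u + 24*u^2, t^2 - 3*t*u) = 1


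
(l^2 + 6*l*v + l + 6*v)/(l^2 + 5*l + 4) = (l + 6*v)/(l + 4)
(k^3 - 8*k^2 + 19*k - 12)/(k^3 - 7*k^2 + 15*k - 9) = (k - 4)/(k - 3)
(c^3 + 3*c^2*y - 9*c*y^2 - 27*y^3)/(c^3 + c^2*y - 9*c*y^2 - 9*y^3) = (c + 3*y)/(c + y)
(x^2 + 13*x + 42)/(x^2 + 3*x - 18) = (x + 7)/(x - 3)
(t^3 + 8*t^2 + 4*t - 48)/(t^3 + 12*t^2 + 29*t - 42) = (t^2 + 2*t - 8)/(t^2 + 6*t - 7)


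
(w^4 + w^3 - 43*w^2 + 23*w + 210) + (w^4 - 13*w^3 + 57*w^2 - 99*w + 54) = 2*w^4 - 12*w^3 + 14*w^2 - 76*w + 264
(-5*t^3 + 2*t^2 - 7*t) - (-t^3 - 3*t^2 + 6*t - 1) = -4*t^3 + 5*t^2 - 13*t + 1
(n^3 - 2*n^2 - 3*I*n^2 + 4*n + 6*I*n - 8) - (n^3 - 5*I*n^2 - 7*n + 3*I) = -2*n^2 + 2*I*n^2 + 11*n + 6*I*n - 8 - 3*I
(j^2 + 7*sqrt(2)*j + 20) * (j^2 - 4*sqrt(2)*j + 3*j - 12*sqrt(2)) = j^4 + 3*j^3 + 3*sqrt(2)*j^3 - 36*j^2 + 9*sqrt(2)*j^2 - 80*sqrt(2)*j - 108*j - 240*sqrt(2)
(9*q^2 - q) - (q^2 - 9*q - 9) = 8*q^2 + 8*q + 9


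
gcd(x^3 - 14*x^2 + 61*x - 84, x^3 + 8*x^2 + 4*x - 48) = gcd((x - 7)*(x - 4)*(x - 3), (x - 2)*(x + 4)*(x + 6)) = 1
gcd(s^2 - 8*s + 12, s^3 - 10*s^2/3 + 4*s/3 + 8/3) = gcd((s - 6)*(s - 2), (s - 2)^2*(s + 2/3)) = s - 2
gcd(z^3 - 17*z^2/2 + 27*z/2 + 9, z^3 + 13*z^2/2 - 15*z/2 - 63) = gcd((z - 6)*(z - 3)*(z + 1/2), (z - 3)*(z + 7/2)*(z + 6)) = z - 3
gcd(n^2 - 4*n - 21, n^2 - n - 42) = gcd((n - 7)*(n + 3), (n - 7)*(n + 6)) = n - 7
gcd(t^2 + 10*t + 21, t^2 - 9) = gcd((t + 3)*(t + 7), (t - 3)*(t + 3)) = t + 3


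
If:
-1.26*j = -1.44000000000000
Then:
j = 1.14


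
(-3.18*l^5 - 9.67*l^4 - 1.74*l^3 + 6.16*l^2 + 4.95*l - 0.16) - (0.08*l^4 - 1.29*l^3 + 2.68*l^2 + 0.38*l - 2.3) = -3.18*l^5 - 9.75*l^4 - 0.45*l^3 + 3.48*l^2 + 4.57*l + 2.14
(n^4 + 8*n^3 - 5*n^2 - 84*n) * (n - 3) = n^5 + 5*n^4 - 29*n^3 - 69*n^2 + 252*n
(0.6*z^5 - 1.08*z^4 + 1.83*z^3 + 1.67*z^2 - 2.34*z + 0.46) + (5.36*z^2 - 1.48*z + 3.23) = 0.6*z^5 - 1.08*z^4 + 1.83*z^3 + 7.03*z^2 - 3.82*z + 3.69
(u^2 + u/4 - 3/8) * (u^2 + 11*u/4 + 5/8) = u^4 + 3*u^3 + 15*u^2/16 - 7*u/8 - 15/64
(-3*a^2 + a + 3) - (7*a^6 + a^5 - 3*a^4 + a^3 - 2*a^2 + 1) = -7*a^6 - a^5 + 3*a^4 - a^3 - a^2 + a + 2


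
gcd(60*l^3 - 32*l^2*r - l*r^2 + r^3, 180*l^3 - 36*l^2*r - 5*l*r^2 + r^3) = -30*l^2 + l*r + r^2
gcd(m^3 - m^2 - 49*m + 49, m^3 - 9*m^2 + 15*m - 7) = m^2 - 8*m + 7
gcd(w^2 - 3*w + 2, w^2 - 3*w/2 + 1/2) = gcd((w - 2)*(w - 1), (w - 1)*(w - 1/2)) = w - 1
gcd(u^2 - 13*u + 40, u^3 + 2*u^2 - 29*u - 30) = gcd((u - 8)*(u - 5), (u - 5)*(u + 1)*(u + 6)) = u - 5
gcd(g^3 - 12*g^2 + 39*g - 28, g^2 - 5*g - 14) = g - 7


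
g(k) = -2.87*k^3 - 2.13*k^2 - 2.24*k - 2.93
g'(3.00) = -92.51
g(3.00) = -106.31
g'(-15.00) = -1875.59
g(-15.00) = 9237.67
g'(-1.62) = -17.93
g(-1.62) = 7.31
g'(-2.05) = -29.69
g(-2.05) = 17.44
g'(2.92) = -88.09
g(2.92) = -99.09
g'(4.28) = -178.19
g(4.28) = -276.55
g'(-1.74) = -20.90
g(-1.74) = 9.64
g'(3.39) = -115.63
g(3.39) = -146.81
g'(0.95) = -14.06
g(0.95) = -9.44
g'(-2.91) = -62.75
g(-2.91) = 56.27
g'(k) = -8.61*k^2 - 4.26*k - 2.24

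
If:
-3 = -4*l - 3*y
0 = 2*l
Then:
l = 0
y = 1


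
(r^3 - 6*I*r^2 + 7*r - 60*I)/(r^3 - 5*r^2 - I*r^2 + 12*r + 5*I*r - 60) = (r - 5*I)/(r - 5)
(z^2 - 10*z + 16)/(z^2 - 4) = (z - 8)/(z + 2)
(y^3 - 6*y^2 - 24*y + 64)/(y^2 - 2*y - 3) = (-y^3 + 6*y^2 + 24*y - 64)/(-y^2 + 2*y + 3)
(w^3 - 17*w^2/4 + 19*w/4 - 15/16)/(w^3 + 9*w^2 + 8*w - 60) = (16*w^3 - 68*w^2 + 76*w - 15)/(16*(w^3 + 9*w^2 + 8*w - 60))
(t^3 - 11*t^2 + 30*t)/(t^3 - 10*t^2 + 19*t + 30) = t/(t + 1)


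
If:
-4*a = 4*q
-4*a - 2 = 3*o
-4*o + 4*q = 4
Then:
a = 1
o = -2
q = -1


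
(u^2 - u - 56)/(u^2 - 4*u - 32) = (u + 7)/(u + 4)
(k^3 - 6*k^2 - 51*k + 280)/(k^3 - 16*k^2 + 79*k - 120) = (k + 7)/(k - 3)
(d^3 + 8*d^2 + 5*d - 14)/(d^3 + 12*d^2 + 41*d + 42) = (d - 1)/(d + 3)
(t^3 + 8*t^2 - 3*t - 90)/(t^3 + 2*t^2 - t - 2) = (t^3 + 8*t^2 - 3*t - 90)/(t^3 + 2*t^2 - t - 2)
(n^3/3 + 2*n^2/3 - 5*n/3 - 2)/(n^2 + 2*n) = (n^3 + 2*n^2 - 5*n - 6)/(3*n*(n + 2))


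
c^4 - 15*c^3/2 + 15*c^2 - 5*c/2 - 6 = (c - 4)*(c - 3)*(c - 1)*(c + 1/2)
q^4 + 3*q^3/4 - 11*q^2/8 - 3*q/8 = q*(q - 1)*(q + 1/4)*(q + 3/2)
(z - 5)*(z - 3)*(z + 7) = z^3 - z^2 - 41*z + 105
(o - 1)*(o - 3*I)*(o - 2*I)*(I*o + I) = I*o^4 + 5*o^3 - 7*I*o^2 - 5*o + 6*I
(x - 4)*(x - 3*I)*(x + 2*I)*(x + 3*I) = x^4 - 4*x^3 + 2*I*x^3 + 9*x^2 - 8*I*x^2 - 36*x + 18*I*x - 72*I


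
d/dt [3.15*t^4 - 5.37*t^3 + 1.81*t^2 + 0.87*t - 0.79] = 12.6*t^3 - 16.11*t^2 + 3.62*t + 0.87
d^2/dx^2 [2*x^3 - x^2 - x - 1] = 12*x - 2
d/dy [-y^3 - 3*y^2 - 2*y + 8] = -3*y^2 - 6*y - 2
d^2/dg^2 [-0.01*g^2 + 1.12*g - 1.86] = -0.0200000000000000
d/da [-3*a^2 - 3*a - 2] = -6*a - 3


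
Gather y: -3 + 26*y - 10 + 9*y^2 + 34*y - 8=9*y^2 + 60*y - 21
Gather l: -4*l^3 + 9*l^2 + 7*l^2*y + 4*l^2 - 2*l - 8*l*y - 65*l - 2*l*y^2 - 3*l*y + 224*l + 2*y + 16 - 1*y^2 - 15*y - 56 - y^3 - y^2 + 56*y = -4*l^3 + l^2*(7*y + 13) + l*(-2*y^2 - 11*y + 157) - y^3 - 2*y^2 + 43*y - 40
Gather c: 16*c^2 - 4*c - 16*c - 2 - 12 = 16*c^2 - 20*c - 14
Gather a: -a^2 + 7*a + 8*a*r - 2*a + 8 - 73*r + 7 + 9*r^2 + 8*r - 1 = -a^2 + a*(8*r + 5) + 9*r^2 - 65*r + 14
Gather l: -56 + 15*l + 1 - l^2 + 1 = -l^2 + 15*l - 54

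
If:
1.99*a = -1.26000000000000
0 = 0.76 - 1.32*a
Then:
No Solution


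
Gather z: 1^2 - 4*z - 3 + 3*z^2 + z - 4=3*z^2 - 3*z - 6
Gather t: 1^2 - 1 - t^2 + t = -t^2 + t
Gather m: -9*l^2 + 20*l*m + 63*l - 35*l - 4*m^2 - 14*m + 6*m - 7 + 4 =-9*l^2 + 28*l - 4*m^2 + m*(20*l - 8) - 3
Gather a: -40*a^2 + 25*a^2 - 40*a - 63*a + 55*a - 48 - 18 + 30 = -15*a^2 - 48*a - 36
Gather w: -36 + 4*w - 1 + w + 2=5*w - 35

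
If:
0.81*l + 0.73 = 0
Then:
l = -0.90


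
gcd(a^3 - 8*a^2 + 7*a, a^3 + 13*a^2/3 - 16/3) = a - 1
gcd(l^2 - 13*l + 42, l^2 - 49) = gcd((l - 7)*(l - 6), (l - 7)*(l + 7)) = l - 7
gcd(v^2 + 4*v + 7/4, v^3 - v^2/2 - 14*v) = v + 7/2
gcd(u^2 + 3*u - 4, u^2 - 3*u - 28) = u + 4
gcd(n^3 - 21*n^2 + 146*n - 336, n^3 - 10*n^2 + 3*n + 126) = n^2 - 13*n + 42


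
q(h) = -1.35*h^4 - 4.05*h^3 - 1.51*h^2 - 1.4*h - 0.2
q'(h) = -5.4*h^3 - 12.15*h^2 - 3.02*h - 1.4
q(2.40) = -113.03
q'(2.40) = -153.28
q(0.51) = -1.94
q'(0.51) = -6.82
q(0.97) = -7.87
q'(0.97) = -20.69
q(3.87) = -565.79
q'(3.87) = -508.04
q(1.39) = -20.98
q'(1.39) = -43.58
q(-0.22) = 0.07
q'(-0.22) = -1.27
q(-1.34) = 4.36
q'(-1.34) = -6.18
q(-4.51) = -211.60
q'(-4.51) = 260.45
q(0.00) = -0.20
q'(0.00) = -1.40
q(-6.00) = -920.96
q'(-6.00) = 745.72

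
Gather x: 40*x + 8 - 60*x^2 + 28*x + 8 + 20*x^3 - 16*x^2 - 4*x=20*x^3 - 76*x^2 + 64*x + 16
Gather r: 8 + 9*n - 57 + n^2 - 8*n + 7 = n^2 + n - 42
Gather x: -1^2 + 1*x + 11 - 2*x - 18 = -x - 8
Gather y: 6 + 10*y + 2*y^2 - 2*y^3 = -2*y^3 + 2*y^2 + 10*y + 6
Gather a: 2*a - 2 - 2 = 2*a - 4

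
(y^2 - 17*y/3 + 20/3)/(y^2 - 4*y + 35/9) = 3*(y - 4)/(3*y - 7)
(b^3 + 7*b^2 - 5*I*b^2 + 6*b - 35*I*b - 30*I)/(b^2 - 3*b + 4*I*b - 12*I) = (b^3 + b^2*(7 - 5*I) + b*(6 - 35*I) - 30*I)/(b^2 + b*(-3 + 4*I) - 12*I)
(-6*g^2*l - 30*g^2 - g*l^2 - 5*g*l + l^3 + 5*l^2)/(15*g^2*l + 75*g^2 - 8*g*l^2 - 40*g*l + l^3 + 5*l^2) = (-2*g - l)/(5*g - l)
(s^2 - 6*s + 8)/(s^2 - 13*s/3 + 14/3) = 3*(s - 4)/(3*s - 7)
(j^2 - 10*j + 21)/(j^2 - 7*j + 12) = (j - 7)/(j - 4)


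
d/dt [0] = 0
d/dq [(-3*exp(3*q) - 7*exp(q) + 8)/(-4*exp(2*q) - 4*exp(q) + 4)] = (-(2*exp(q) + 1)*(3*exp(3*q) + 7*exp(q) - 8) + (9*exp(2*q) + 7)*(exp(2*q) + exp(q) - 1))*exp(q)/(4*(exp(2*q) + exp(q) - 1)^2)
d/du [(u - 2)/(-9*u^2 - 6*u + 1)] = (9*u^2 - 36*u - 11)/(81*u^4 + 108*u^3 + 18*u^2 - 12*u + 1)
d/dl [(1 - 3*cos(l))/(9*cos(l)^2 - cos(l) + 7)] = (27*sin(l)^2 + 18*cos(l) - 7)*sin(l)/(9*sin(l)^2 + cos(l) - 16)^2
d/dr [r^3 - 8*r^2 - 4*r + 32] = 3*r^2 - 16*r - 4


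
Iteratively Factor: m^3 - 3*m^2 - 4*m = (m - 4)*(m^2 + m) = (m - 4)*(m + 1)*(m)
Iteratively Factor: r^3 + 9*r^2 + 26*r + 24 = (r + 2)*(r^2 + 7*r + 12) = (r + 2)*(r + 4)*(r + 3)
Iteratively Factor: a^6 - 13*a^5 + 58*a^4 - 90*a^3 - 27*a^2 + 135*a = (a - 5)*(a^5 - 8*a^4 + 18*a^3 - 27*a) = (a - 5)*(a - 3)*(a^4 - 5*a^3 + 3*a^2 + 9*a) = (a - 5)*(a - 3)^2*(a^3 - 2*a^2 - 3*a) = a*(a - 5)*(a - 3)^2*(a^2 - 2*a - 3) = a*(a - 5)*(a - 3)^2*(a + 1)*(a - 3)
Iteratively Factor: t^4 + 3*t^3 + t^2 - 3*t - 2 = (t + 1)*(t^3 + 2*t^2 - t - 2) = (t + 1)^2*(t^2 + t - 2) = (t + 1)^2*(t + 2)*(t - 1)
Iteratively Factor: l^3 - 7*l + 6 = (l + 3)*(l^2 - 3*l + 2) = (l - 2)*(l + 3)*(l - 1)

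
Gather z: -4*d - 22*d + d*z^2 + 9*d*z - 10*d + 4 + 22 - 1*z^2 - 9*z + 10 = -36*d + z^2*(d - 1) + z*(9*d - 9) + 36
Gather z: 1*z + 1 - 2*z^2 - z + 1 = 2 - 2*z^2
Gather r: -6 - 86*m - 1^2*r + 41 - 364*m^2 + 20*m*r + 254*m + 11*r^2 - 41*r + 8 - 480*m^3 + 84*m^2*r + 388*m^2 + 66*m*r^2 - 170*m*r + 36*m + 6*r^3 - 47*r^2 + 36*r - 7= -480*m^3 + 24*m^2 + 204*m + 6*r^3 + r^2*(66*m - 36) + r*(84*m^2 - 150*m - 6) + 36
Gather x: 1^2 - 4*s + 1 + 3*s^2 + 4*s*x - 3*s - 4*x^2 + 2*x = 3*s^2 - 7*s - 4*x^2 + x*(4*s + 2) + 2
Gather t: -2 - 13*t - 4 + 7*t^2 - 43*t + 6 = 7*t^2 - 56*t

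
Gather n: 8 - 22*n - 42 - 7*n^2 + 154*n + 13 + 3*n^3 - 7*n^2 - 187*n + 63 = 3*n^3 - 14*n^2 - 55*n + 42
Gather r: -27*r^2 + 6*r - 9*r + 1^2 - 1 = -27*r^2 - 3*r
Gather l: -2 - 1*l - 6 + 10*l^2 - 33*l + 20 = 10*l^2 - 34*l + 12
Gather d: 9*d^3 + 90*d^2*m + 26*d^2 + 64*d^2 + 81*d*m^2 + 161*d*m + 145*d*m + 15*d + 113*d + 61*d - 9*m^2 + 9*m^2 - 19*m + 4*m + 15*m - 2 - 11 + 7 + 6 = 9*d^3 + d^2*(90*m + 90) + d*(81*m^2 + 306*m + 189)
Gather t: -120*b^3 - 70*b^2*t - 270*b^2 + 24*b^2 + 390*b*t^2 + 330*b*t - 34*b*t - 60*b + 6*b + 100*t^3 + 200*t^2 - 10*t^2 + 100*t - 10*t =-120*b^3 - 246*b^2 - 54*b + 100*t^3 + t^2*(390*b + 190) + t*(-70*b^2 + 296*b + 90)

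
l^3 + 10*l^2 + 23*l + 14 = (l + 1)*(l + 2)*(l + 7)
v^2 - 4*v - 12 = (v - 6)*(v + 2)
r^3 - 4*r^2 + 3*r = r*(r - 3)*(r - 1)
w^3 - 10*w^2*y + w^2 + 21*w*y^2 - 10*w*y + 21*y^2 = (w + 1)*(w - 7*y)*(w - 3*y)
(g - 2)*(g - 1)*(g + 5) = g^3 + 2*g^2 - 13*g + 10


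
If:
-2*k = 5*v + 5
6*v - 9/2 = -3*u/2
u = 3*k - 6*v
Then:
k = 5/19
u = 141/19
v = -21/19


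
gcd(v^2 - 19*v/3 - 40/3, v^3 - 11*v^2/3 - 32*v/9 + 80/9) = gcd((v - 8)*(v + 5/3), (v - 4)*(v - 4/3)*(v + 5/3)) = v + 5/3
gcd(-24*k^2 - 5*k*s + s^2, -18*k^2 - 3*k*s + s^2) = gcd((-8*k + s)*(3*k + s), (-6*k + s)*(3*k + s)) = 3*k + s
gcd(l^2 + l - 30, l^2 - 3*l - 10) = l - 5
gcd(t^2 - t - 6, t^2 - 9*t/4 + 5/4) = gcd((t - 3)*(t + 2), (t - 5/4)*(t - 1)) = 1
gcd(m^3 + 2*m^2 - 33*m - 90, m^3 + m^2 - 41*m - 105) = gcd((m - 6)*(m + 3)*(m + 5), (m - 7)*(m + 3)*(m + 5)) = m^2 + 8*m + 15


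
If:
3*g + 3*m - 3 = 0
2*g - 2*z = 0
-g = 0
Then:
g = 0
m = 1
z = 0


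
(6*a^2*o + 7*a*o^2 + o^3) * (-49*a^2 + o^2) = -294*a^4*o - 343*a^3*o^2 - 43*a^2*o^3 + 7*a*o^4 + o^5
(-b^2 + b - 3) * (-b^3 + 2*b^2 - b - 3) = b^5 - 3*b^4 + 6*b^3 - 4*b^2 + 9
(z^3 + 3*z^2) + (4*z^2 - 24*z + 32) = z^3 + 7*z^2 - 24*z + 32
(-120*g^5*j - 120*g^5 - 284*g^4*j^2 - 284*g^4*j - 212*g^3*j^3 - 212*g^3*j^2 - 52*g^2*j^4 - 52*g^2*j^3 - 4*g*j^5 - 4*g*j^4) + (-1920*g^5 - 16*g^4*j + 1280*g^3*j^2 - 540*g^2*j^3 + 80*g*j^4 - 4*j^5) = -120*g^5*j - 2040*g^5 - 284*g^4*j^2 - 300*g^4*j - 212*g^3*j^3 + 1068*g^3*j^2 - 52*g^2*j^4 - 592*g^2*j^3 - 4*g*j^5 + 76*g*j^4 - 4*j^5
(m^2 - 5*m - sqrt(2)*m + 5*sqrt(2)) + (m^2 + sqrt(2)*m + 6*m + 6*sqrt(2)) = 2*m^2 + m + 11*sqrt(2)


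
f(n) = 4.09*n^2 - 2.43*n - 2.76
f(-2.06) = 19.60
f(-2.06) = 19.60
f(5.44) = 105.06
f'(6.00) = 46.65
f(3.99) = 52.66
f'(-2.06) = -19.28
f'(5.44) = 42.07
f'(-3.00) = -26.97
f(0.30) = -3.12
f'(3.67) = 27.59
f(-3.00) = 41.34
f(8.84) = 295.37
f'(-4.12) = -36.13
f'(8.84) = 69.88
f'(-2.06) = -19.28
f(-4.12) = 76.68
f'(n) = 8.18*n - 2.43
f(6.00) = 129.90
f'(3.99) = 30.21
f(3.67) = 43.41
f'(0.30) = 0.02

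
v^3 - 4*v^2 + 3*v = v*(v - 3)*(v - 1)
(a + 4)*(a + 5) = a^2 + 9*a + 20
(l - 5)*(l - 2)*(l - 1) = l^3 - 8*l^2 + 17*l - 10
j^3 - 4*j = j*(j - 2)*(j + 2)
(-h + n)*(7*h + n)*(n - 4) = -7*h^2*n + 28*h^2 + 6*h*n^2 - 24*h*n + n^3 - 4*n^2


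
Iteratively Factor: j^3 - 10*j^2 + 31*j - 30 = (j - 2)*(j^2 - 8*j + 15) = (j - 5)*(j - 2)*(j - 3)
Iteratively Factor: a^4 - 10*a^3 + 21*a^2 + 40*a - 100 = (a - 5)*(a^3 - 5*a^2 - 4*a + 20) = (a - 5)^2*(a^2 - 4) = (a - 5)^2*(a - 2)*(a + 2)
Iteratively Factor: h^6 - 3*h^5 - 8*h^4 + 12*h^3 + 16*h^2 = (h + 1)*(h^5 - 4*h^4 - 4*h^3 + 16*h^2) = (h - 4)*(h + 1)*(h^4 - 4*h^2) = (h - 4)*(h - 2)*(h + 1)*(h^3 + 2*h^2) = h*(h - 4)*(h - 2)*(h + 1)*(h^2 + 2*h) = h*(h - 4)*(h - 2)*(h + 1)*(h + 2)*(h)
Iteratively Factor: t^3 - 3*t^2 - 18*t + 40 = (t - 2)*(t^2 - t - 20) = (t - 2)*(t + 4)*(t - 5)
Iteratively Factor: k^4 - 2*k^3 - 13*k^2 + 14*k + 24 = (k + 3)*(k^3 - 5*k^2 + 2*k + 8) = (k - 4)*(k + 3)*(k^2 - k - 2) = (k - 4)*(k + 1)*(k + 3)*(k - 2)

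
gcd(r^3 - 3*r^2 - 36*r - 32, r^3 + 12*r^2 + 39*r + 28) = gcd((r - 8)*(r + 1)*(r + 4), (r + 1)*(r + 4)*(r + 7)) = r^2 + 5*r + 4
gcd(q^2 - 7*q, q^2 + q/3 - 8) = 1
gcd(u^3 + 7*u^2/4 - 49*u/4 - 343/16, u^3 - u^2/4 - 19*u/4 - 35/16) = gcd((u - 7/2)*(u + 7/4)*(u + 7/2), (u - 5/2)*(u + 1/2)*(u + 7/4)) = u + 7/4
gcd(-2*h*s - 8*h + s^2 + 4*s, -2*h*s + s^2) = -2*h + s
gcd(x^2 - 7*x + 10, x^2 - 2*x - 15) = x - 5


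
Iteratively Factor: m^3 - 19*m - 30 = (m + 2)*(m^2 - 2*m - 15) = (m - 5)*(m + 2)*(m + 3)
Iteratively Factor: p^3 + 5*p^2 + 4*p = (p + 1)*(p^2 + 4*p) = p*(p + 1)*(p + 4)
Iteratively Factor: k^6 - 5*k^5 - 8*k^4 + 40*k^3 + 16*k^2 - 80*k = (k - 2)*(k^5 - 3*k^4 - 14*k^3 + 12*k^2 + 40*k) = (k - 2)*(k + 2)*(k^4 - 5*k^3 - 4*k^2 + 20*k) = (k - 5)*(k - 2)*(k + 2)*(k^3 - 4*k) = (k - 5)*(k - 2)*(k + 2)^2*(k^2 - 2*k) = k*(k - 5)*(k - 2)*(k + 2)^2*(k - 2)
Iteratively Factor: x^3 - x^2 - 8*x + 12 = (x - 2)*(x^2 + x - 6) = (x - 2)*(x + 3)*(x - 2)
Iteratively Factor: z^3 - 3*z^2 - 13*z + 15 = (z + 3)*(z^2 - 6*z + 5) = (z - 5)*(z + 3)*(z - 1)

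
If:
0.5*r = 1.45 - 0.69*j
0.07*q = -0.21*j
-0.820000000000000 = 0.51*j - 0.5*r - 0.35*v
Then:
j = 0.291666666666667*v + 0.525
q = -0.875*v - 1.575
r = 2.1755 - 0.4025*v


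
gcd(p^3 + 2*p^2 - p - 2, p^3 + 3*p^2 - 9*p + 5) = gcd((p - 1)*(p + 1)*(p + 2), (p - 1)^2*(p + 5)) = p - 1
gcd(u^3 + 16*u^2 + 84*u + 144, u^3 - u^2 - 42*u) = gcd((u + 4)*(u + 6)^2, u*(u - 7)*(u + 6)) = u + 6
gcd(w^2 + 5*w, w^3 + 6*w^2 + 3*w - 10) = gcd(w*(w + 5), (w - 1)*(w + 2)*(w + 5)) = w + 5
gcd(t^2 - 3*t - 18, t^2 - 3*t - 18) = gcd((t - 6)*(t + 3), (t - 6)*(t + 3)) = t^2 - 3*t - 18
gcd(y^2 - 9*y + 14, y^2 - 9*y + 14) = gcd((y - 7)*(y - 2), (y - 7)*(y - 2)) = y^2 - 9*y + 14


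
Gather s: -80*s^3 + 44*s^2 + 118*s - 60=-80*s^3 + 44*s^2 + 118*s - 60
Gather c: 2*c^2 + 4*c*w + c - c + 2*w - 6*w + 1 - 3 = 2*c^2 + 4*c*w - 4*w - 2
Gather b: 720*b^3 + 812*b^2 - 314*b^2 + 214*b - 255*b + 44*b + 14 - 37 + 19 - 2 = 720*b^3 + 498*b^2 + 3*b - 6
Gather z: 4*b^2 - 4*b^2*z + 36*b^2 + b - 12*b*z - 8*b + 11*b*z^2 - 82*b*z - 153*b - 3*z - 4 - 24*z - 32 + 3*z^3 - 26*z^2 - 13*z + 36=40*b^2 - 160*b + 3*z^3 + z^2*(11*b - 26) + z*(-4*b^2 - 94*b - 40)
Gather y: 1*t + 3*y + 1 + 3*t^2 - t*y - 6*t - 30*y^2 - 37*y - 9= 3*t^2 - 5*t - 30*y^2 + y*(-t - 34) - 8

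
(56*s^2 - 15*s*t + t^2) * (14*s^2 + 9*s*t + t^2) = 784*s^4 + 294*s^3*t - 65*s^2*t^2 - 6*s*t^3 + t^4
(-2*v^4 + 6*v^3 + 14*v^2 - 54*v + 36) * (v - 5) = -2*v^5 + 16*v^4 - 16*v^3 - 124*v^2 + 306*v - 180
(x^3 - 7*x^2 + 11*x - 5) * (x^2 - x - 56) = x^5 - 8*x^4 - 38*x^3 + 376*x^2 - 611*x + 280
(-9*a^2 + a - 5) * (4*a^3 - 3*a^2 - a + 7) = -36*a^5 + 31*a^4 - 14*a^3 - 49*a^2 + 12*a - 35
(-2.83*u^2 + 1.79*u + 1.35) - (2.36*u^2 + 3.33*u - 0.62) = -5.19*u^2 - 1.54*u + 1.97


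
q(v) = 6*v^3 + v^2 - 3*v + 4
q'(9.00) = 1473.00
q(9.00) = 4432.00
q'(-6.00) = 633.00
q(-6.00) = -1238.00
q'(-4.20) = 306.12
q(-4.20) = -410.29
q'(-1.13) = 17.72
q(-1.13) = 0.01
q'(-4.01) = 278.42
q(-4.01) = -354.78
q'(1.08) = 20.16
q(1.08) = 9.48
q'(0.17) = -2.14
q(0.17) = 3.55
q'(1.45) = 37.74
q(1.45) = 20.04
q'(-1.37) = 28.04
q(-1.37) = -5.44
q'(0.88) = 12.70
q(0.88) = 6.22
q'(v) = 18*v^2 + 2*v - 3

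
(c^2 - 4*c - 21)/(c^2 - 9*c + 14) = (c + 3)/(c - 2)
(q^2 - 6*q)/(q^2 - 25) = q*(q - 6)/(q^2 - 25)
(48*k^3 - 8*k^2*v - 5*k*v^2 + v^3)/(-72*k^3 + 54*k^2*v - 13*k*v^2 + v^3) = (-12*k^2 - k*v + v^2)/(18*k^2 - 9*k*v + v^2)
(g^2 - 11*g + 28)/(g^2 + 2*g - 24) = (g - 7)/(g + 6)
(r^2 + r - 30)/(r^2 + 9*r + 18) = (r - 5)/(r + 3)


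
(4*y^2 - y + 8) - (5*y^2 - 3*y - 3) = -y^2 + 2*y + 11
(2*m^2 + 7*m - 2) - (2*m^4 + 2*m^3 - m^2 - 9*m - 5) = -2*m^4 - 2*m^3 + 3*m^2 + 16*m + 3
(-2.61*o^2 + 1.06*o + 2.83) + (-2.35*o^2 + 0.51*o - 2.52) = -4.96*o^2 + 1.57*o + 0.31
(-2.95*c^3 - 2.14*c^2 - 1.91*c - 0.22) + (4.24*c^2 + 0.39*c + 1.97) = -2.95*c^3 + 2.1*c^2 - 1.52*c + 1.75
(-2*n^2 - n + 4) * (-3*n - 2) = 6*n^3 + 7*n^2 - 10*n - 8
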